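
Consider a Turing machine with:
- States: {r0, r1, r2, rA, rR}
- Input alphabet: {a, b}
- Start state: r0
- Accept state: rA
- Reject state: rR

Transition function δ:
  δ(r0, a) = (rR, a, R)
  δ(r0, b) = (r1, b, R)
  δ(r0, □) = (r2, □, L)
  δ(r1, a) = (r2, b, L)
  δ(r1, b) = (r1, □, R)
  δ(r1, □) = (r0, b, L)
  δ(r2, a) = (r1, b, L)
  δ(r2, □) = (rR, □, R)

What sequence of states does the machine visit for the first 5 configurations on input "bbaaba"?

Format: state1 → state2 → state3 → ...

Execution trace:
Initial: [r0]bbaaba
Step 1: δ(r0, b) = (r1, b, R) → b[r1]baaba
Step 2: δ(r1, b) = (r1, □, R) → b□[r1]aaba
Step 3: δ(r1, a) = (r2, b, L) → b[r2]□baba
Step 4: δ(r2, □) = (rR, □, R) → b□[rR]baba

The machine reaches the reject state rR and halts.

State sequence: r0 → r1 → r1 → r2 → rR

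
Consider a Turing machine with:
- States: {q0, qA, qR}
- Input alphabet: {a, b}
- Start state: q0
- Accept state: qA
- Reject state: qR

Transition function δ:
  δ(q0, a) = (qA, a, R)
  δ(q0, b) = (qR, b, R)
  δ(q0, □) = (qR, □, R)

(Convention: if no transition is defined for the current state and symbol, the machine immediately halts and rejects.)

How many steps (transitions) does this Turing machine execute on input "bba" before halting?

Execution trace:
Initial: [q0]bba
Step 1: δ(q0, b) = (qR, b, R) → b[qR]ba

The machine reaches the reject state qR and halts.

The machine executed 1 step before halting.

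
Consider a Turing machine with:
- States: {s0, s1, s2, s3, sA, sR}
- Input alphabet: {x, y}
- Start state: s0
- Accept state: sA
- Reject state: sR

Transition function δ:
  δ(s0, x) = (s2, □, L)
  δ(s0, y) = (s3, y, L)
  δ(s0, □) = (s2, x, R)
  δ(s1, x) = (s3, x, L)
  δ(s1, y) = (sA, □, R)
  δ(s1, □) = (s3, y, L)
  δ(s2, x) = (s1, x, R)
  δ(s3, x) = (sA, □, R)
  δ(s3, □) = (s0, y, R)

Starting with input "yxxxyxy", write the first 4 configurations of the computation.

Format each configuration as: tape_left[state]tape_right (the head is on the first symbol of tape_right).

Transitions applied:
Step 1: δ(s0, y) = (s3, y, L)
Step 2: δ(s3, □) = (s0, y, R)
Step 3: δ(s0, y) = (s3, y, L)

The first 4 configurations are:
[s0]yxxxyxy ⊢ [s3]□yxxxyxy ⊢ y[s0]yxxxyxy ⊢ [s3]yyxxxyxy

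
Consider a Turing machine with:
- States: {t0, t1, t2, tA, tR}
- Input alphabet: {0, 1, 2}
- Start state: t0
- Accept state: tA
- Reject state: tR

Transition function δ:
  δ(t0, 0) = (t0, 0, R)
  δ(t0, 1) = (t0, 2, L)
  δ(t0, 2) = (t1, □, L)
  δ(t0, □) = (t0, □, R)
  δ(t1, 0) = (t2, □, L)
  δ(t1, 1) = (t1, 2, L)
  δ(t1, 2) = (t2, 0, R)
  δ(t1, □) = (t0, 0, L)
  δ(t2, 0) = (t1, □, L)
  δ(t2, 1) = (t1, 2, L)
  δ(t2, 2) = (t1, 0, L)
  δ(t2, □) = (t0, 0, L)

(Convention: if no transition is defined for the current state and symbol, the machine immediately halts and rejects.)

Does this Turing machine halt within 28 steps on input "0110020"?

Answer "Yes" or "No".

Execution trace:
Initial: [t0]0110020
Step 1: δ(t0, 0) = (t0, 0, R) → 0[t0]110020
Step 2: δ(t0, 1) = (t0, 2, L) → [t0]0210020
Step 3: δ(t0, 0) = (t0, 0, R) → 0[t0]210020
Step 4: δ(t0, 2) = (t1, □, L) → [t1]0□10020
Step 5: δ(t1, 0) = (t2, □, L) → [t2]□□□10020
Step 6: δ(t2, □) = (t0, 0, L) → [t0]□0□□10020
Step 7: δ(t0, □) = (t0, □, R) → □[t0]0□□10020
Step 8: δ(t0, 0) = (t0, 0, R) → □0[t0]□□10020
Step 9: δ(t0, □) = (t0, □, R) → □0□[t0]□10020
Step 10: δ(t0, □) = (t0, □, R) → □0□□[t0]10020
Step 11: δ(t0, 1) = (t0, 2, L) → □0□[t0]□20020
Step 12: δ(t0, □) = (t0, □, R) → □0□□[t0]20020
Step 13: δ(t0, 2) = (t1, □, L) → □0□[t1]□□0020
Step 14: δ(t1, □) = (t0, 0, L) → □0[t0]□0□0020
Step 15: δ(t0, □) = (t0, □, R) → □0□[t0]0□0020
Step 16: δ(t0, 0) = (t0, 0, R) → □0□0[t0]□0020
Step 17: δ(t0, □) = (t0, □, R) → □0□0□[t0]0020
Step 18: δ(t0, 0) = (t0, 0, R) → □0□0□0[t0]020
Step 19: δ(t0, 0) = (t0, 0, R) → □0□0□00[t0]20
Step 20: δ(t0, 2) = (t1, □, L) → □0□0□0[t1]0□0
Step 21: δ(t1, 0) = (t2, □, L) → □0□0□[t2]0□□0
Step 22: δ(t2, 0) = (t1, □, L) → □0□0[t1]□□□□0
Step 23: δ(t1, □) = (t0, 0, L) → □0□[t0]00□□□0
Step 24: δ(t0, 0) = (t0, 0, R) → □0□0[t0]0□□□0
Step 25: δ(t0, 0) = (t0, 0, R) → □0□00[t0]□□□0
Step 26: δ(t0, □) = (t0, □, R) → □0□00□[t0]□□0
Step 27: δ(t0, □) = (t0, □, R) → □0□00□□[t0]□0
Step 28: δ(t0, □) = (t0, □, R) → □0□00□□□[t0]0

The machine has not reached a halting state after 28 steps.
The machine did not halt within the 28-step bound.

Answer: No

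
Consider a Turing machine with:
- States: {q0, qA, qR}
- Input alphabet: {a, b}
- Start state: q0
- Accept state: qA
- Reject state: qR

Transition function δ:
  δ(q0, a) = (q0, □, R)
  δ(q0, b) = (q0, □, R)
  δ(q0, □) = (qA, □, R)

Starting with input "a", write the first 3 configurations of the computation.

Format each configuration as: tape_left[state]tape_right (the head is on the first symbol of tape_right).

Transitions applied:
Step 1: δ(q0, a) = (q0, □, R)
Step 2: δ(q0, □) = (qA, □, R)

The first 3 configurations are:
[q0]a ⊢ □[q0]□ ⊢ □□[qA]□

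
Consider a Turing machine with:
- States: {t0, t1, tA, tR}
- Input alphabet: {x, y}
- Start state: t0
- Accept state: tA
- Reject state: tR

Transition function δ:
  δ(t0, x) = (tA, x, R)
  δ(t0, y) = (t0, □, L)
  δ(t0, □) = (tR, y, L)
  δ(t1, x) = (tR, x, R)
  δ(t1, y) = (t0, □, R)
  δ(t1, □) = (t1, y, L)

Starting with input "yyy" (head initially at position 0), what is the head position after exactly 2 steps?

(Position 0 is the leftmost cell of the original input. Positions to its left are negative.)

Execution trace (head position shown):
Step 0: [t0]yyy  (head at position 0)
Step 1: move left → [t0]□□yy  (head at position -1)
Step 2: move left → [tR]□y□yy  (head at position -2)

After 2 steps, the head is at position -2.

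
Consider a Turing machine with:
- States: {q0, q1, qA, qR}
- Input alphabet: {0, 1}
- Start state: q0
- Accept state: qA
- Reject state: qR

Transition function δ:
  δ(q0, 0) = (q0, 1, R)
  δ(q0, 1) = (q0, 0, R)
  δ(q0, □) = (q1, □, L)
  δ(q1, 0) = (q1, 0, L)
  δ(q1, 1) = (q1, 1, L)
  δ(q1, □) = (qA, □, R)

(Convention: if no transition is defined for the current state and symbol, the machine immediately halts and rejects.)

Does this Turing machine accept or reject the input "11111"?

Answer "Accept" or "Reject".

Execution trace:
Initial: [q0]11111
Step 1: δ(q0, 1) = (q0, 0, R) → 0[q0]1111
Step 2: δ(q0, 1) = (q0, 0, R) → 00[q0]111
Step 3: δ(q0, 1) = (q0, 0, R) → 000[q0]11
Step 4: δ(q0, 1) = (q0, 0, R) → 0000[q0]1
Step 5: δ(q0, 1) = (q0, 0, R) → 00000[q0]□
Step 6: δ(q0, □) = (q1, □, L) → 0000[q1]0□
Step 7: δ(q1, 0) = (q1, 0, L) → 000[q1]00□
Step 8: δ(q1, 0) = (q1, 0, L) → 00[q1]000□
Step 9: δ(q1, 0) = (q1, 0, L) → 0[q1]0000□
Step 10: δ(q1, 0) = (q1, 0, L) → [q1]00000□
Step 11: δ(q1, 0) = (q1, 0, L) → [q1]□00000□
Step 12: δ(q1, □) = (qA, □, R) → □[qA]00000□

The machine reaches the accept state qA and halts.

Answer: Accept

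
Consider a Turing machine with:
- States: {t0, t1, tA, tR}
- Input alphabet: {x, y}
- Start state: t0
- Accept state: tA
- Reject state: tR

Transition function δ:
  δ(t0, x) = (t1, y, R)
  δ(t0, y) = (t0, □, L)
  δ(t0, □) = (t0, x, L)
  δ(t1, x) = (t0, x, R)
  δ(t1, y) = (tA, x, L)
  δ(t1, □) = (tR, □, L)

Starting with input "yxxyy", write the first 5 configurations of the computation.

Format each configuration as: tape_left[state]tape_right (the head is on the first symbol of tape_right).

Transitions applied:
Step 1: δ(t0, y) = (t0, □, L)
Step 2: δ(t0, □) = (t0, x, L)
Step 3: δ(t0, □) = (t0, x, L)
Step 4: δ(t0, □) = (t0, x, L)

The first 5 configurations are:
[t0]yxxyy ⊢ [t0]□□xxyy ⊢ [t0]□x□xxyy ⊢ [t0]□xx□xxyy ⊢ [t0]□xxx□xxyy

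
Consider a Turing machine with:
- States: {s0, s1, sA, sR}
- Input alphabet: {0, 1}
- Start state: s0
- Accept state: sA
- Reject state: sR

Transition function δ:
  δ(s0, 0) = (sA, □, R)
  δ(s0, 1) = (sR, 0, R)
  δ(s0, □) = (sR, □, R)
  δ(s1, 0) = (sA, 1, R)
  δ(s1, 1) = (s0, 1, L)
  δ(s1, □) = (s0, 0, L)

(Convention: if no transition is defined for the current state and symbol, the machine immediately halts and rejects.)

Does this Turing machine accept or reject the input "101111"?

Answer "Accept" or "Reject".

Execution trace:
Initial: [s0]101111
Step 1: δ(s0, 1) = (sR, 0, R) → 0[sR]01111

The machine reaches the reject state sR and halts.

Answer: Reject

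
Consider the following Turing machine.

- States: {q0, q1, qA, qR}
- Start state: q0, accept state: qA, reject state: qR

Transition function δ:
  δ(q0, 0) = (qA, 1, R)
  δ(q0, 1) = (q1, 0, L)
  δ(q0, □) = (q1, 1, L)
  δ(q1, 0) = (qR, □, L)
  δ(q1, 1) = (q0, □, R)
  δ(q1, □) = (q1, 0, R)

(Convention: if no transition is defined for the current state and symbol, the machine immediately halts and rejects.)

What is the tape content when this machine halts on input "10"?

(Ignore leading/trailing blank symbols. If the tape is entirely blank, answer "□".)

Execution trace:
Initial: [q0]10
Step 1: δ(q0, 1) = (q1, 0, L) → [q1]□00
Step 2: δ(q1, □) = (q1, 0, R) → 0[q1]00
Step 3: δ(q1, 0) = (qR, □, L) → [qR]0□0

The machine reaches the reject state qR and halts.

Final tape (ignoring leading/trailing blanks): 0□0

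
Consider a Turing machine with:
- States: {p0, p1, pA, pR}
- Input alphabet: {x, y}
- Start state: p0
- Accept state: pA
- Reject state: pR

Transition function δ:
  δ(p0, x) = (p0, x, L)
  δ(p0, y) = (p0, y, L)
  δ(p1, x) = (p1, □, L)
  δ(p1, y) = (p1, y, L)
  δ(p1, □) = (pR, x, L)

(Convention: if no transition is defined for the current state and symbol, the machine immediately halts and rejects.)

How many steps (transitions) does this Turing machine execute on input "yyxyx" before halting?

Execution trace:
Initial: [p0]yyxyx
Step 1: δ(p0, y) = (p0, y, L) → [p0]□yyxyx

No transition is defined for δ(p0, □). By convention the machine halts and rejects.

The machine executed 1 step before halting.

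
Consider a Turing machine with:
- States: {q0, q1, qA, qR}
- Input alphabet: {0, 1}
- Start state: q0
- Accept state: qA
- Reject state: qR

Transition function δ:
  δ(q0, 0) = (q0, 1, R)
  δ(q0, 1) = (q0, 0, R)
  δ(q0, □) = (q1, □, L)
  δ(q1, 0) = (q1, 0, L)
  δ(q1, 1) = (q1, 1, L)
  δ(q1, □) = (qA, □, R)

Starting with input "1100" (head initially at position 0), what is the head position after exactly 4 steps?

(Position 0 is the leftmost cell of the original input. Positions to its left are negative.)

Execution trace (head position shown):
Step 0: [q0]1100  (head at position 0)
Step 1: move right → 0[q0]100  (head at position 1)
Step 2: move right → 00[q0]00  (head at position 2)
Step 3: move right → 001[q0]0  (head at position 3)
Step 4: move right → 0011[q0]□  (head at position 4)

After 4 steps, the head is at position 4.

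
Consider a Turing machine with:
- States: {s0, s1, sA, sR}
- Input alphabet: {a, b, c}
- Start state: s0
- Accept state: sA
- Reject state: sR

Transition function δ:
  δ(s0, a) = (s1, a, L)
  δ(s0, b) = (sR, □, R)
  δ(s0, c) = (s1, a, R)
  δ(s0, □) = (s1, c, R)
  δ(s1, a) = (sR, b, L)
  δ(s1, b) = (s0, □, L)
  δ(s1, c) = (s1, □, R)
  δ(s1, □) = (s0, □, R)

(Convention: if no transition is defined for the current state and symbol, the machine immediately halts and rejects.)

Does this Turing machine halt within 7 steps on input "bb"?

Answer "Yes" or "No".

Execution trace:
Initial: [s0]bb
Step 1: δ(s0, b) = (sR, □, R) → □[sR]b

The machine reaches the reject state sR and halts.
The machine halted after 1 step (within the 7-step bound).

Answer: Yes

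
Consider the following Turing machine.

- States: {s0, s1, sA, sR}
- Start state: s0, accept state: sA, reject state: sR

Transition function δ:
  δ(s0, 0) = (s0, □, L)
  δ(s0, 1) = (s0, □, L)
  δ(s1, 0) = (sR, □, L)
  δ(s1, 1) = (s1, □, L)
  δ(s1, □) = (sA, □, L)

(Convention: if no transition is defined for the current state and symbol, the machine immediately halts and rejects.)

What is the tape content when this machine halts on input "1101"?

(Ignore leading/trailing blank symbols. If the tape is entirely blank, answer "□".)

Execution trace:
Initial: [s0]1101
Step 1: δ(s0, 1) = (s0, □, L) → [s0]□□101

No transition is defined for δ(s0, □). By convention the machine halts and rejects.

Final tape (ignoring leading/trailing blanks): 101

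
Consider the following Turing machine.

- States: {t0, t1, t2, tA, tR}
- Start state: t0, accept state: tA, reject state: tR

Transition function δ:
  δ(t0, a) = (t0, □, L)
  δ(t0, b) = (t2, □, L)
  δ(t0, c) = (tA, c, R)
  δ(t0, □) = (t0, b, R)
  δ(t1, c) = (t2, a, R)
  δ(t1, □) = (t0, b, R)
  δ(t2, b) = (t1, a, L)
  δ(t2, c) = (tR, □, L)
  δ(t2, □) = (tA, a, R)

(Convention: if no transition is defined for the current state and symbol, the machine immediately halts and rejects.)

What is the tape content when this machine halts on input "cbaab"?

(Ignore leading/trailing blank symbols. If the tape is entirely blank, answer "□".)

Execution trace:
Initial: [t0]cbaab
Step 1: δ(t0, c) = (tA, c, R) → c[tA]baab

The machine reaches the accept state tA and halts.

Final tape (ignoring leading/trailing blanks): cbaab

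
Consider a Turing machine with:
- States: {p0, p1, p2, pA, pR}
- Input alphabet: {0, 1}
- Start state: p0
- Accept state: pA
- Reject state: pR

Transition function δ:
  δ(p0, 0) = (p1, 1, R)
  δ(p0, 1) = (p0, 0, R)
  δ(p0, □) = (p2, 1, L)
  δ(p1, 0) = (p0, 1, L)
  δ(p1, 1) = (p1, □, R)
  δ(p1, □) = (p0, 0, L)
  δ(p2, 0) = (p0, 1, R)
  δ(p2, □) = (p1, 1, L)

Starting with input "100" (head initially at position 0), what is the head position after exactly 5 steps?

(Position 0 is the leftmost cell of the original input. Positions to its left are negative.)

Execution trace (head position shown):
Step 0: [p0]100  (head at position 0)
Step 1: move right → 0[p0]00  (head at position 1)
Step 2: move right → 01[p1]0  (head at position 2)
Step 3: move left → 0[p0]11  (head at position 1)
Step 4: move right → 00[p0]1  (head at position 2)
Step 5: move right → 000[p0]□  (head at position 3)

After 5 steps, the head is at position 3.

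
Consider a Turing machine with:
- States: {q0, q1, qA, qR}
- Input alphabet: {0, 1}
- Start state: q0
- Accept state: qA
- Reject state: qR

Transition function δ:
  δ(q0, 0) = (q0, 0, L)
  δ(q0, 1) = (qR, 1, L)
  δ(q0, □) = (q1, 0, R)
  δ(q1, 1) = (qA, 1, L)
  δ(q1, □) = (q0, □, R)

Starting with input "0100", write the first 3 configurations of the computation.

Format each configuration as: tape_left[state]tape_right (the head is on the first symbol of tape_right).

Transitions applied:
Step 1: δ(q0, 0) = (q0, 0, L)
Step 2: δ(q0, □) = (q1, 0, R)

The first 3 configurations are:
[q0]0100 ⊢ [q0]□0100 ⊢ 0[q1]0100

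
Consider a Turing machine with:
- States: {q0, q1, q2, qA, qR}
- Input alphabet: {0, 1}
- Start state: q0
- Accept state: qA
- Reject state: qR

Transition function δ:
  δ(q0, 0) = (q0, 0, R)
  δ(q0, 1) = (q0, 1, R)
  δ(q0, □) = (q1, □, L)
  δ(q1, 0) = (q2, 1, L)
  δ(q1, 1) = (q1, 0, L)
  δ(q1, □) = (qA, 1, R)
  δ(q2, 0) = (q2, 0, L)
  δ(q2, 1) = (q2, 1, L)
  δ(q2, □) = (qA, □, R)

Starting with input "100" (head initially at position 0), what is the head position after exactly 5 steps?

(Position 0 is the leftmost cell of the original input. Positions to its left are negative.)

Execution trace (head position shown):
Step 0: [q0]100  (head at position 0)
Step 1: move right → 1[q0]00  (head at position 1)
Step 2: move right → 10[q0]0  (head at position 2)
Step 3: move right → 100[q0]□  (head at position 3)
Step 4: move left → 10[q1]0□  (head at position 2)
Step 5: move left → 1[q2]01□  (head at position 1)

After 5 steps, the head is at position 1.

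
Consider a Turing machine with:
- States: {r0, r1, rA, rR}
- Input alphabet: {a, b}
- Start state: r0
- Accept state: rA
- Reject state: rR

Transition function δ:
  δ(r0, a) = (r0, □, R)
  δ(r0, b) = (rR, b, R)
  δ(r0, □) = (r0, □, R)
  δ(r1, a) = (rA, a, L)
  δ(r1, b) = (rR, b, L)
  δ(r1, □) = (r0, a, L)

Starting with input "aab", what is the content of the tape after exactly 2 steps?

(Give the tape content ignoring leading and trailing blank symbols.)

Execution trace:
Initial: [r0]aab
Step 1: δ(r0, a) = (r0, □, R) → □[r0]ab
Step 2: δ(r0, a) = (r0, □, R) → □□[r0]b

After 2 steps, the tape (ignoring leading/trailing blanks) is: b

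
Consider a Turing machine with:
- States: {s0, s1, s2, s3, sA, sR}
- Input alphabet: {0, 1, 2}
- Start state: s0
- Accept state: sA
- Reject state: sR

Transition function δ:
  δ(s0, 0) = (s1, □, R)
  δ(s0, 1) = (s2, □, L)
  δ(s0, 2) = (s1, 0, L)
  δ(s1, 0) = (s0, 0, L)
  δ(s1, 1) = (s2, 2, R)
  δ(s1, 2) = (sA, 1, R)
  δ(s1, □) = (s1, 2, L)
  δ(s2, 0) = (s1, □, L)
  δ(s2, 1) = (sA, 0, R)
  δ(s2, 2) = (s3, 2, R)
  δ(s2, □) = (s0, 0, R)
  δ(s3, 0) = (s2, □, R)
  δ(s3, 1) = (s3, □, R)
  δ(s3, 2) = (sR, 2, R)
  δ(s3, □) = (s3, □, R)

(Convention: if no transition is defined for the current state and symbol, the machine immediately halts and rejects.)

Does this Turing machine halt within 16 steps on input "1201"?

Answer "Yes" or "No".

Execution trace:
Initial: [s0]1201
Step 1: δ(s0, 1) = (s2, □, L) → [s2]□□201
Step 2: δ(s2, □) = (s0, 0, R) → 0[s0]□201

No transition is defined for δ(s0, □). By convention the machine halts and rejects.
The machine halted after 2 steps (within the 16-step bound).

Answer: Yes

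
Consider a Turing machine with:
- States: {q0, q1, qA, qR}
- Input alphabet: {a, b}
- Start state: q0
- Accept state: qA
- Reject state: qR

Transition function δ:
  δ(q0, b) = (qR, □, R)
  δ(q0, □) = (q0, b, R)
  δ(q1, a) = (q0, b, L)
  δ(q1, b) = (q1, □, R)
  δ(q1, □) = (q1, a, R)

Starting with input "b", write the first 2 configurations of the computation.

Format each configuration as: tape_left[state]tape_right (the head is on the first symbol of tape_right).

Transitions applied:
Step 1: δ(q0, b) = (qR, □, R)

The first 2 configurations are:
[q0]b ⊢ □[qR]□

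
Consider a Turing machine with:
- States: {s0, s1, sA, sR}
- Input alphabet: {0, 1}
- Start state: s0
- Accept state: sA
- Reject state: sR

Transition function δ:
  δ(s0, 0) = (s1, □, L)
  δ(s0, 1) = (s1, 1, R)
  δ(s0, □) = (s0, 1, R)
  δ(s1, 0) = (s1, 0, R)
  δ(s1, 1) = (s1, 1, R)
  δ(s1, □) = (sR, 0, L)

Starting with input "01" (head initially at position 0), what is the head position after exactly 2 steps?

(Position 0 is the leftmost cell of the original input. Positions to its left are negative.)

Execution trace (head position shown):
Step 0: [s0]01  (head at position 0)
Step 1: move left → [s1]□□1  (head at position -1)
Step 2: move left → [sR]□0□1  (head at position -2)

After 2 steps, the head is at position -2.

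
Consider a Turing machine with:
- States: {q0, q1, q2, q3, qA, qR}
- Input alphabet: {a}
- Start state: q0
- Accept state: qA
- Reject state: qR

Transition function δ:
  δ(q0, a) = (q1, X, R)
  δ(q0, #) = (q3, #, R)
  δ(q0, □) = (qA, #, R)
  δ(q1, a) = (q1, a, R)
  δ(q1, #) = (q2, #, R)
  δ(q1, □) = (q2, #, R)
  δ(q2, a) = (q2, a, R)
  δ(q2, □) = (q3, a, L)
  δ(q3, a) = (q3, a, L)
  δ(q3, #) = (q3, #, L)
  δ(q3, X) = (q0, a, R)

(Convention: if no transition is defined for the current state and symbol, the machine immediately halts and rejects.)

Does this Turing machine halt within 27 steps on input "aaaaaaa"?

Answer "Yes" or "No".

Execution trace:
Initial: [q0]aaaaaaa
Step 1: δ(q0, a) = (q1, X, R) → X[q1]aaaaaa
Step 2: δ(q1, a) = (q1, a, R) → Xa[q1]aaaaa
Step 3: δ(q1, a) = (q1, a, R) → Xaa[q1]aaaa
Step 4: δ(q1, a) = (q1, a, R) → Xaaa[q1]aaa
Step 5: δ(q1, a) = (q1, a, R) → Xaaaa[q1]aa
Step 6: δ(q1, a) = (q1, a, R) → Xaaaaa[q1]a
Step 7: δ(q1, a) = (q1, a, R) → Xaaaaaa[q1]□
Step 8: δ(q1, □) = (q2, #, R) → Xaaaaaa#[q2]□
Step 9: δ(q2, □) = (q3, a, L) → Xaaaaaa[q3]#a
Step 10: δ(q3, #) = (q3, #, L) → Xaaaaa[q3]a#a
Step 11: δ(q3, a) = (q3, a, L) → Xaaaa[q3]aa#a
Step 12: δ(q3, a) = (q3, a, L) → Xaaa[q3]aaa#a
Step 13: δ(q3, a) = (q3, a, L) → Xaa[q3]aaaa#a
Step 14: δ(q3, a) = (q3, a, L) → Xa[q3]aaaaa#a
Step 15: δ(q3, a) = (q3, a, L) → X[q3]aaaaaa#a
Step 16: δ(q3, a) = (q3, a, L) → [q3]Xaaaaaa#a
Step 17: δ(q3, X) = (q0, a, R) → a[q0]aaaaaa#a
Step 18: δ(q0, a) = (q1, X, R) → aX[q1]aaaaa#a
Step 19: δ(q1, a) = (q1, a, R) → aXa[q1]aaaa#a
Step 20: δ(q1, a) = (q1, a, R) → aXaa[q1]aaa#a
Step 21: δ(q1, a) = (q1, a, R) → aXaaa[q1]aa#a
Step 22: δ(q1, a) = (q1, a, R) → aXaaaa[q1]a#a
Step 23: δ(q1, a) = (q1, a, R) → aXaaaaa[q1]#a
Step 24: δ(q1, #) = (q2, #, R) → aXaaaaa#[q2]a
Step 25: δ(q2, a) = (q2, a, R) → aXaaaaa#a[q2]□
Step 26: δ(q2, □) = (q3, a, L) → aXaaaaa#[q3]aa
Step 27: δ(q3, a) = (q3, a, L) → aXaaaaa[q3]#aa

The machine has not reached a halting state after 27 steps.
The machine did not halt within the 27-step bound.

Answer: No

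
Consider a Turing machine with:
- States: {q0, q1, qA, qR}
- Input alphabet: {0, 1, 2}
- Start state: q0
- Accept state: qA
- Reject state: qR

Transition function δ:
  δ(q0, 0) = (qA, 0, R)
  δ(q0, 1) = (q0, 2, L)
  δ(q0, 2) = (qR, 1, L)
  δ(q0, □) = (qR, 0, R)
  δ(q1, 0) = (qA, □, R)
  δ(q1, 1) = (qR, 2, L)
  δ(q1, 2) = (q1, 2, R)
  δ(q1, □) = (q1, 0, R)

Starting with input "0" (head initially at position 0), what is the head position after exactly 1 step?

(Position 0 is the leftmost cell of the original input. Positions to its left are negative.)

Execution trace (head position shown):
Step 0: [q0]0  (head at position 0)
Step 1: move right → 0[qA]□  (head at position 1)

After 1 step, the head is at position 1.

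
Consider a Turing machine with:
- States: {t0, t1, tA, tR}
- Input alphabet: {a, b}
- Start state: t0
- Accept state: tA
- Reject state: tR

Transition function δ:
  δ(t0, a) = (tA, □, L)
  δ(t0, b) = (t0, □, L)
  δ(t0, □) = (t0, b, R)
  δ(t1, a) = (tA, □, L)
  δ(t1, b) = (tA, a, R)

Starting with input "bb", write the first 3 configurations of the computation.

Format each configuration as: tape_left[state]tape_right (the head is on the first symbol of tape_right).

Transitions applied:
Step 1: δ(t0, b) = (t0, □, L)
Step 2: δ(t0, □) = (t0, b, R)

The first 3 configurations are:
[t0]bb ⊢ [t0]□□b ⊢ b[t0]□b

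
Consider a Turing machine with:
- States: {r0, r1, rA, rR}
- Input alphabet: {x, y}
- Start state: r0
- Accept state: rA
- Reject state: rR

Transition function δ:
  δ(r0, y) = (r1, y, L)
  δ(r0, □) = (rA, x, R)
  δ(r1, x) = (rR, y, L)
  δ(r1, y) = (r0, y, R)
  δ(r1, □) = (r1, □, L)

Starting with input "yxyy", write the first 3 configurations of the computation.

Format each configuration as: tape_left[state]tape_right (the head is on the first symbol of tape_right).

Transitions applied:
Step 1: δ(r0, y) = (r1, y, L)
Step 2: δ(r1, □) = (r1, □, L)

The first 3 configurations are:
[r0]yxyy ⊢ [r1]□yxyy ⊢ [r1]□□yxyy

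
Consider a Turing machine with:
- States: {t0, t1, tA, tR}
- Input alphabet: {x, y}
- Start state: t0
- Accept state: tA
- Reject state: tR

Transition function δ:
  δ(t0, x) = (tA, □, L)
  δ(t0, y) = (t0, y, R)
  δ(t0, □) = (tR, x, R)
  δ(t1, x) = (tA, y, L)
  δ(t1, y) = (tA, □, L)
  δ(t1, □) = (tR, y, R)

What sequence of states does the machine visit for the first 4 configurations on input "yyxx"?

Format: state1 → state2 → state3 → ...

Execution trace:
Initial: [t0]yyxx
Step 1: δ(t0, y) = (t0, y, R) → y[t0]yxx
Step 2: δ(t0, y) = (t0, y, R) → yy[t0]xx
Step 3: δ(t0, x) = (tA, □, L) → y[tA]y□x

The machine reaches the accept state tA and halts.

State sequence: t0 → t0 → t0 → tA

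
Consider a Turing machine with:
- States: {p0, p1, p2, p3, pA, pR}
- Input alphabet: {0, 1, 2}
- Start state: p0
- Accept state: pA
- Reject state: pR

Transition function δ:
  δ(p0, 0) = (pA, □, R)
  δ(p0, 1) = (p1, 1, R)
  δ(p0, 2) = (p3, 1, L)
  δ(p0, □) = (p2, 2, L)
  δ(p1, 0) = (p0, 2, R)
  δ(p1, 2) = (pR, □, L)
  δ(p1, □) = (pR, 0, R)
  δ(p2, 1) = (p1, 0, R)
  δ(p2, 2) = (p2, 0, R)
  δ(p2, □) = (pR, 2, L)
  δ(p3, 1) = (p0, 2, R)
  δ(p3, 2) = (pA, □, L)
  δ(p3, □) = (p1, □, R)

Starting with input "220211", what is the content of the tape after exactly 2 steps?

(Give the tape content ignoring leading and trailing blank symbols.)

Execution trace:
Initial: [p0]220211
Step 1: δ(p0, 2) = (p3, 1, L) → [p3]□120211
Step 2: δ(p3, □) = (p1, □, R) → □[p1]120211

No transition is defined for δ(p1, 1). By convention the machine halts and rejects.

After 2 steps, the tape (ignoring leading/trailing blanks) is: 120211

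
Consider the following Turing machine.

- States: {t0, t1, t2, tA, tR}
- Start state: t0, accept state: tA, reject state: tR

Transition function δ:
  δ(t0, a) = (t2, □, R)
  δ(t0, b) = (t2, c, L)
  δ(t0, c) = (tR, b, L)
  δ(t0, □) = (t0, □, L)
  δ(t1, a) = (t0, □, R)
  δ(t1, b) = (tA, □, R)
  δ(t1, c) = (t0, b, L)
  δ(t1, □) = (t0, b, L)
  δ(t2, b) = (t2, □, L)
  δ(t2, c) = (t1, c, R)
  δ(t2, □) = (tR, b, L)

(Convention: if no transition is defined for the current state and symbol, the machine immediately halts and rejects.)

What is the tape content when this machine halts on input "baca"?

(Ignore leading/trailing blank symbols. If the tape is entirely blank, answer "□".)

Execution trace:
Initial: [t0]baca
Step 1: δ(t0, b) = (t2, c, L) → [t2]□caca
Step 2: δ(t2, □) = (tR, b, L) → [tR]□bcaca

The machine reaches the reject state tR and halts.

Final tape (ignoring leading/trailing blanks): bcaca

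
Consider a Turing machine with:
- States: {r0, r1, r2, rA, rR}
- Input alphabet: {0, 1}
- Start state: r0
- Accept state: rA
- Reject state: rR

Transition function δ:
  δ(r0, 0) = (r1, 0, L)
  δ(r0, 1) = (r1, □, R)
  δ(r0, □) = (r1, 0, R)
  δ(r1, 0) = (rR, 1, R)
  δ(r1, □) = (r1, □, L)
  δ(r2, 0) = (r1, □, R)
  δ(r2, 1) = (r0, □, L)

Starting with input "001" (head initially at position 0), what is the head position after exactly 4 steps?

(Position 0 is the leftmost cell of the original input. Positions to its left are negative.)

Execution trace (head position shown):
Step 0: [r0]001  (head at position 0)
Step 1: move left → [r1]□001  (head at position -1)
Step 2: move left → [r1]□□001  (head at position -2)
Step 3: move left → [r1]□□□001  (head at position -3)
Step 4: move left → [r1]□□□□001  (head at position -4)

After 4 steps, the head is at position -4.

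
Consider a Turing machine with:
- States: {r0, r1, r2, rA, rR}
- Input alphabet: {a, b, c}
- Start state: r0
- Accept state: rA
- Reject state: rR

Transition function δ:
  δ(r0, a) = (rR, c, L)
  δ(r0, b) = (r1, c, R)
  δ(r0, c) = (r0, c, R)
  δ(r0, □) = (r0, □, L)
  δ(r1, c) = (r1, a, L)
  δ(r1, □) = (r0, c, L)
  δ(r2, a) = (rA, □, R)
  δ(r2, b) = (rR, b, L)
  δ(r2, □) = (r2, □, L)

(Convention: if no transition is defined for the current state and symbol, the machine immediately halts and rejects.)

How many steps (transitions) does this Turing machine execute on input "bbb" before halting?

Execution trace:
Initial: [r0]bbb
Step 1: δ(r0, b) = (r1, c, R) → c[r1]bb

No transition is defined for δ(r1, b). By convention the machine halts and rejects.

The machine executed 1 step before halting.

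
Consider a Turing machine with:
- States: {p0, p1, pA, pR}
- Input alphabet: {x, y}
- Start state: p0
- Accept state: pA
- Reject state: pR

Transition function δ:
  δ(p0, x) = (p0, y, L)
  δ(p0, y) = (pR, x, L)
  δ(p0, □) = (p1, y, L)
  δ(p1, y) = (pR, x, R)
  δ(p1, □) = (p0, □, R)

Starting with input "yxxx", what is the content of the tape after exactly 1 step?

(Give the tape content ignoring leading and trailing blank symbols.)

Execution trace:
Initial: [p0]yxxx
Step 1: δ(p0, y) = (pR, x, L) → [pR]□xxxx

The machine reaches the reject state pR and halts.

After 1 step, the tape (ignoring leading/trailing blanks) is: xxxx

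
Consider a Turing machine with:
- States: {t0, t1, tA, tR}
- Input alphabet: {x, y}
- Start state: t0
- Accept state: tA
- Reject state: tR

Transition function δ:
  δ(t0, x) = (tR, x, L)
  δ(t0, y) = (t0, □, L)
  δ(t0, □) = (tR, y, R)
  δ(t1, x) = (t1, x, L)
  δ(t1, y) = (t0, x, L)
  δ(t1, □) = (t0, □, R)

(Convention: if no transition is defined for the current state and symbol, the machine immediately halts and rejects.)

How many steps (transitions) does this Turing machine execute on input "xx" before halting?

Execution trace:
Initial: [t0]xx
Step 1: δ(t0, x) = (tR, x, L) → [tR]□xx

The machine reaches the reject state tR and halts.

The machine executed 1 step before halting.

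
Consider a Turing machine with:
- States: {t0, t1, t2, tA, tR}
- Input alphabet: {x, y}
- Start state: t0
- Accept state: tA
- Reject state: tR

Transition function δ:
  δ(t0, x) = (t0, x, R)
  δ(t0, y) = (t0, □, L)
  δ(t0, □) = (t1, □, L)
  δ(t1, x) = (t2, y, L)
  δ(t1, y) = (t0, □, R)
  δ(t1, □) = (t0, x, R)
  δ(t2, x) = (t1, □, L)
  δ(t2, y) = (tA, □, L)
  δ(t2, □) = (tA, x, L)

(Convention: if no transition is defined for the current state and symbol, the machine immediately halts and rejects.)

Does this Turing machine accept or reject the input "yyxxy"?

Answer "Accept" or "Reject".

Execution trace:
Initial: [t0]yyxxy
Step 1: δ(t0, y) = (t0, □, L) → [t0]□□yxxy
Step 2: δ(t0, □) = (t1, □, L) → [t1]□□□yxxy
Step 3: δ(t1, □) = (t0, x, R) → x[t0]□□yxxy
Step 4: δ(t0, □) = (t1, □, L) → [t1]x□□yxxy
Step 5: δ(t1, x) = (t2, y, L) → [t2]□y□□yxxy
Step 6: δ(t2, □) = (tA, x, L) → [tA]□xy□□yxxy

The machine reaches the accept state tA and halts.

Answer: Accept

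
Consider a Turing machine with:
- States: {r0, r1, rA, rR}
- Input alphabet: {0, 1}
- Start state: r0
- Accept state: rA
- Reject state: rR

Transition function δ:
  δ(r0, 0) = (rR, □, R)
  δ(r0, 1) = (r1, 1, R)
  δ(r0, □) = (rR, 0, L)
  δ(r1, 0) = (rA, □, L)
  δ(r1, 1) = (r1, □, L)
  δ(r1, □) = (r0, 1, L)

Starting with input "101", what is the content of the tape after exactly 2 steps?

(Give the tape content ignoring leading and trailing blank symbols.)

Execution trace:
Initial: [r0]101
Step 1: δ(r0, 1) = (r1, 1, R) → 1[r1]01
Step 2: δ(r1, 0) = (rA, □, L) → [rA]1□1

The machine reaches the accept state rA and halts.

After 2 steps, the tape (ignoring leading/trailing blanks) is: 1□1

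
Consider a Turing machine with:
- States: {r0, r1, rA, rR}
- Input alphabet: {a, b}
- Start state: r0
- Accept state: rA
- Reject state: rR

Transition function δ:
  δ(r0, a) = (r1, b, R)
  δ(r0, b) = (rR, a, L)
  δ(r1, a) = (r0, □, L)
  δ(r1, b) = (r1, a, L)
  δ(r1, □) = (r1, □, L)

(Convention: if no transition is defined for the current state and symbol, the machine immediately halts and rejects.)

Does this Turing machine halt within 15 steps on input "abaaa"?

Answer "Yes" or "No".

Execution trace:
Initial: [r0]abaaa
Step 1: δ(r0, a) = (r1, b, R) → b[r1]baaa
Step 2: δ(r1, b) = (r1, a, L) → [r1]baaaa
Step 3: δ(r1, b) = (r1, a, L) → [r1]□aaaaa
Step 4: δ(r1, □) = (r1, □, L) → [r1]□□aaaaa
Step 5: δ(r1, □) = (r1, □, L) → [r1]□□□aaaaa
Step 6: δ(r1, □) = (r1, □, L) → [r1]□□□□aaaaa
Step 7: δ(r1, □) = (r1, □, L) → [r1]□□□□□aaaaa
Step 8: δ(r1, □) = (r1, □, L) → [r1]□□□□□□aaaaa
Step 9: δ(r1, □) = (r1, □, L) → [r1]□□□□□□□aaaaa
Step 10: δ(r1, □) = (r1, □, L) → [r1]□□□□□□□□aaaaa
Step 11: δ(r1, □) = (r1, □, L) → [r1]□□□□□□□□□aaaaa
Step 12: δ(r1, □) = (r1, □, L) → [r1]□□□□□□□□□□aaaaa
Step 13: δ(r1, □) = (r1, □, L) → [r1]□□□□□□□□□□□aaaaa
Step 14: δ(r1, □) = (r1, □, L) → [r1]□□□□□□□□□□□□aaaaa
Step 15: δ(r1, □) = (r1, □, L) → [r1]□□□□□□□□□□□□□aaaaa

The machine has not reached a halting state after 15 steps.
The machine did not halt within the 15-step bound.

Answer: No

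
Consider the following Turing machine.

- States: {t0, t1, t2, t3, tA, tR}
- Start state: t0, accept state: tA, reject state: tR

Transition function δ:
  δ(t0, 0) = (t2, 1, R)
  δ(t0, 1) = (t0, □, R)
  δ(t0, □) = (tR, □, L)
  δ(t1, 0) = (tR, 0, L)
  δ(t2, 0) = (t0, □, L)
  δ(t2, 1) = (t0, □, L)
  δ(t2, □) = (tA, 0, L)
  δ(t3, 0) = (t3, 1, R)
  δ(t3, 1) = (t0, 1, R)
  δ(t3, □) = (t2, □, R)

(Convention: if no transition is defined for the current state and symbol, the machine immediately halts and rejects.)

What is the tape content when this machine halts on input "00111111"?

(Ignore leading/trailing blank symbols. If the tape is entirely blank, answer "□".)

Execution trace:
Initial: [t0]00111111
Step 1: δ(t0, 0) = (t2, 1, R) → 1[t2]0111111
Step 2: δ(t2, 0) = (t0, □, L) → [t0]1□111111
Step 3: δ(t0, 1) = (t0, □, R) → □[t0]□111111
Step 4: δ(t0, □) = (tR, □, L) → [tR]□□111111

The machine reaches the reject state tR and halts.

Final tape (ignoring leading/trailing blanks): 111111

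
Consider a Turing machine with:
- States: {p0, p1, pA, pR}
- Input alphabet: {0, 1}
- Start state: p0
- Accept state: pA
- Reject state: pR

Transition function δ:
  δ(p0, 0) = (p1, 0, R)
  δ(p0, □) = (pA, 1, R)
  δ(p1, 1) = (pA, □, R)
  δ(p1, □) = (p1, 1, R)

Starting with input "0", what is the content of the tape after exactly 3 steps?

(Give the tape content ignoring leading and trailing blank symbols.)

Execution trace:
Initial: [p0]0
Step 1: δ(p0, 0) = (p1, 0, R) → 0[p1]□
Step 2: δ(p1, □) = (p1, 1, R) → 01[p1]□
Step 3: δ(p1, □) = (p1, 1, R) → 011[p1]□

After 3 steps, the tape (ignoring leading/trailing blanks) is: 011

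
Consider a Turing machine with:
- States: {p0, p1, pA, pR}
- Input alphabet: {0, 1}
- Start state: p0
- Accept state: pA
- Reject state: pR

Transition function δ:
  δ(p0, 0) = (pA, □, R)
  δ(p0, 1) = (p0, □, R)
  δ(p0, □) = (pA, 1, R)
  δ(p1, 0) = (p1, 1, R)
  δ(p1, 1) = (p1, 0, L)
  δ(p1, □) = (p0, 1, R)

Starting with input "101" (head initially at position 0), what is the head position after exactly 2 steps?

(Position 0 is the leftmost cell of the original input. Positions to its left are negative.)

Execution trace (head position shown):
Step 0: [p0]101  (head at position 0)
Step 1: move right → □[p0]01  (head at position 1)
Step 2: move right → □□[pA]1  (head at position 2)

After 2 steps, the head is at position 2.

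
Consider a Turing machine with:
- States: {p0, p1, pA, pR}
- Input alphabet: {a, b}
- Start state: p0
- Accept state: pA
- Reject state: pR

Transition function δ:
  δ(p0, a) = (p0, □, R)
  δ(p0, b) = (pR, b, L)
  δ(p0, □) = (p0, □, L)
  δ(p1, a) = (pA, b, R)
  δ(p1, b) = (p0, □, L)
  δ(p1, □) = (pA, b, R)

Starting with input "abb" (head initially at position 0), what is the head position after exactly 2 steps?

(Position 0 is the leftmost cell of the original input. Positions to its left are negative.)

Execution trace (head position shown):
Step 0: [p0]abb  (head at position 0)
Step 1: move right → □[p0]bb  (head at position 1)
Step 2: move left → [pR]□bb  (head at position 0)

After 2 steps, the head is at position 0.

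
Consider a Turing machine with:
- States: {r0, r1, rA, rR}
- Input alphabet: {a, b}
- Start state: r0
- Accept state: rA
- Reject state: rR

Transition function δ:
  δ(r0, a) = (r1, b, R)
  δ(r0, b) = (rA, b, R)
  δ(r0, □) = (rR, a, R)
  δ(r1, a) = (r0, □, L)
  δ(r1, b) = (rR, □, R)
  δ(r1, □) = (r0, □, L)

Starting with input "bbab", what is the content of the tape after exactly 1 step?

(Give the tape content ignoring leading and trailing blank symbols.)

Execution trace:
Initial: [r0]bbab
Step 1: δ(r0, b) = (rA, b, R) → b[rA]bab

The machine reaches the accept state rA and halts.

After 1 step, the tape (ignoring leading/trailing blanks) is: bbab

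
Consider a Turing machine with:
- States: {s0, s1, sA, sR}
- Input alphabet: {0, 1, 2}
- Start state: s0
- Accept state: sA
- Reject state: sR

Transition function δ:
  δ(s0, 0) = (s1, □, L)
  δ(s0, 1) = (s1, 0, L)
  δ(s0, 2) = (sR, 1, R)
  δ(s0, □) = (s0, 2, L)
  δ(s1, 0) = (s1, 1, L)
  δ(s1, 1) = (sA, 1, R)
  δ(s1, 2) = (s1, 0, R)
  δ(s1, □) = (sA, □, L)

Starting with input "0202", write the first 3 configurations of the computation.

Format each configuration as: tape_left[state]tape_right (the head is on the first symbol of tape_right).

Transitions applied:
Step 1: δ(s0, 0) = (s1, □, L)
Step 2: δ(s1, □) = (sA, □, L)

The first 3 configurations are:
[s0]0202 ⊢ [s1]□□202 ⊢ [sA]□□□202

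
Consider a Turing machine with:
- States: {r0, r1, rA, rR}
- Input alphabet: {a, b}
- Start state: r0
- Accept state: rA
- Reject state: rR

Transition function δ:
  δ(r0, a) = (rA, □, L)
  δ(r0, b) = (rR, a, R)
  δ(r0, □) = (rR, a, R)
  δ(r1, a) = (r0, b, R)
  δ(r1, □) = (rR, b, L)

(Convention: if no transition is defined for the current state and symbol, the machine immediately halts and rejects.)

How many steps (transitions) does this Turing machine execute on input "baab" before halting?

Execution trace:
Initial: [r0]baab
Step 1: δ(r0, b) = (rR, a, R) → a[rR]aab

The machine reaches the reject state rR and halts.

The machine executed 1 step before halting.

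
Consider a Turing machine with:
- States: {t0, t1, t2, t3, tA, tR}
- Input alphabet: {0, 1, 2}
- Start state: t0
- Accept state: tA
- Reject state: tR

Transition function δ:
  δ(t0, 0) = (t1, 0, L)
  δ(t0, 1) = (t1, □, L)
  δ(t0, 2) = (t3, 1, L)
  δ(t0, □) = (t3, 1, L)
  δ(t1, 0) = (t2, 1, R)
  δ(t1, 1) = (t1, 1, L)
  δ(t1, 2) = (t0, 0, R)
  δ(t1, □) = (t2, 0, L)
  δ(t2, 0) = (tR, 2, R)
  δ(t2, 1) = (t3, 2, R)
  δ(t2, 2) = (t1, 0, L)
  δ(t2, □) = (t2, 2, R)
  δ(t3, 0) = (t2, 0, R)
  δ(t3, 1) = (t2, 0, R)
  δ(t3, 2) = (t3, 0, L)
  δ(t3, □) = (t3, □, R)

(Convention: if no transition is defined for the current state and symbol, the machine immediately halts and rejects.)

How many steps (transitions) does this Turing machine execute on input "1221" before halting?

Execution trace:
Initial: [t0]1221
Step 1: δ(t0, 1) = (t1, □, L) → [t1]□□221
Step 2: δ(t1, □) = (t2, 0, L) → [t2]□0□221
Step 3: δ(t2, □) = (t2, 2, R) → 2[t2]0□221
Step 4: δ(t2, 0) = (tR, 2, R) → 22[tR]□221

The machine reaches the reject state tR and halts.

The machine executed 4 steps before halting.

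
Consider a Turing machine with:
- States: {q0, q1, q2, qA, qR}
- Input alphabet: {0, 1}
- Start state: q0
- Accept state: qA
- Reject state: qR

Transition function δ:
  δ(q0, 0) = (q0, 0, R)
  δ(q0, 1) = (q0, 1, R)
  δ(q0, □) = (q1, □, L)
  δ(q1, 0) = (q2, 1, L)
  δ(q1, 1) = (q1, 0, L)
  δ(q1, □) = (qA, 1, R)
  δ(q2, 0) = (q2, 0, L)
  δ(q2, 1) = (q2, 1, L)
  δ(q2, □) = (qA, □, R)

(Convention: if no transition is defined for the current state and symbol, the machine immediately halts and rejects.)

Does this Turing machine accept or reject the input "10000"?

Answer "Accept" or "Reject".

Execution trace:
Initial: [q0]10000
Step 1: δ(q0, 1) = (q0, 1, R) → 1[q0]0000
Step 2: δ(q0, 0) = (q0, 0, R) → 10[q0]000
Step 3: δ(q0, 0) = (q0, 0, R) → 100[q0]00
Step 4: δ(q0, 0) = (q0, 0, R) → 1000[q0]0
Step 5: δ(q0, 0) = (q0, 0, R) → 10000[q0]□
Step 6: δ(q0, □) = (q1, □, L) → 1000[q1]0□
Step 7: δ(q1, 0) = (q2, 1, L) → 100[q2]01□
Step 8: δ(q2, 0) = (q2, 0, L) → 10[q2]001□
Step 9: δ(q2, 0) = (q2, 0, L) → 1[q2]0001□
Step 10: δ(q2, 0) = (q2, 0, L) → [q2]10001□
Step 11: δ(q2, 1) = (q2, 1, L) → [q2]□10001□
Step 12: δ(q2, □) = (qA, □, R) → □[qA]10001□

The machine reaches the accept state qA and halts.

Answer: Accept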